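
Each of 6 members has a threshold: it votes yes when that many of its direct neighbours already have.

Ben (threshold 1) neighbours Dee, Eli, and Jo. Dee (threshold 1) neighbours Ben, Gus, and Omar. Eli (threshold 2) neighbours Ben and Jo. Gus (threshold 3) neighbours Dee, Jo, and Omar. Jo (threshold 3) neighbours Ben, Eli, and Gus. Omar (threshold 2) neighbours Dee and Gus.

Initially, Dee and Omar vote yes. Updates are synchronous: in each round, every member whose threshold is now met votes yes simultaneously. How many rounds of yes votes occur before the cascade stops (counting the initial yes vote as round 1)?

Round 1 — Dee, Omar vote yes (initial).
Round 2 — checking thresholds:
  Ben: 1 of 3 neighbours ≥ 1, votes yes.
  Gus: 2 of 3 neighbours < 3, below threshold.
Round 3 — no new yes votes; cascade stops.

2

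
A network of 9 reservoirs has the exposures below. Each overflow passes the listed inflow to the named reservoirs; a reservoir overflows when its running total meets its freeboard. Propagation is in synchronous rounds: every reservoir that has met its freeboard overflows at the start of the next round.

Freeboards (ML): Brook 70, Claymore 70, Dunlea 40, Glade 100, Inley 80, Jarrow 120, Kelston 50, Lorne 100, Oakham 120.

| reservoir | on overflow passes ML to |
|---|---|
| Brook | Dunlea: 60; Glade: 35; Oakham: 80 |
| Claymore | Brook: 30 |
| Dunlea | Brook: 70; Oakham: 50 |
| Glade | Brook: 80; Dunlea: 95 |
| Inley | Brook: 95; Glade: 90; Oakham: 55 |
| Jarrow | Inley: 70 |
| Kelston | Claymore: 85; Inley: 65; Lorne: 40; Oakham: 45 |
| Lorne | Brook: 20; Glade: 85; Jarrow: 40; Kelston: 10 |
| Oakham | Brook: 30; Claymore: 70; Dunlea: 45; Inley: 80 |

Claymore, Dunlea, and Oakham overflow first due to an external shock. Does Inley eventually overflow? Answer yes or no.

Round 1 — Claymore, Dunlea, Oakham overflow (initial).
  Brook: +30+70+30 → 130 ≥ 70
  Inley: +80 → 80 ≥ 80
Round 2 — Brook, Inley overflow.
  Glade: +35+90 → 125 ≥ 100
Round 3 — Glade overflows.
No further overflows.

yes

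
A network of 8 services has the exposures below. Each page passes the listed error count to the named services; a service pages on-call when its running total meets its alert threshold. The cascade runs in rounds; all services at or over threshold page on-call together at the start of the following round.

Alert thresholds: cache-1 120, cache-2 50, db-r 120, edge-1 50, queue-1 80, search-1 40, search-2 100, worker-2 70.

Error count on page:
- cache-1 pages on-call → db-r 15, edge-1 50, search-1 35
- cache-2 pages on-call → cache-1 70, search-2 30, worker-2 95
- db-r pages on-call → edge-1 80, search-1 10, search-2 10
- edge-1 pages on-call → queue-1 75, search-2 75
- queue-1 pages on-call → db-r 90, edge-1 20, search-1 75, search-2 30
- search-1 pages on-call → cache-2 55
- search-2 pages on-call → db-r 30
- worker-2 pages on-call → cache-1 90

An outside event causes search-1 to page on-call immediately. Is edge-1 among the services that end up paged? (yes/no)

Round 1 — search-1 pages on-call (initial).
  cache-2: +55 → 55 ≥ 50
Round 2 — cache-2 pages on-call.
  cache-1: +70 → 70 < 120
  search-2: +30 → 30 < 100
  worker-2: +95 → 95 ≥ 70
Round 3 — worker-2 pages on-call.
  cache-1: +90 → 160 ≥ 120
Round 4 — cache-1 pages on-call.
  db-r: +15 → 15 < 120
  edge-1: +50 → 50 ≥ 50
Round 5 — edge-1 pages on-call.
  queue-1: +75 → 75 < 80
  search-2: +75 → 105 ≥ 100
Round 6 — search-2 pages on-call.
  db-r: +30 → 45 < 120
No further pages.

yes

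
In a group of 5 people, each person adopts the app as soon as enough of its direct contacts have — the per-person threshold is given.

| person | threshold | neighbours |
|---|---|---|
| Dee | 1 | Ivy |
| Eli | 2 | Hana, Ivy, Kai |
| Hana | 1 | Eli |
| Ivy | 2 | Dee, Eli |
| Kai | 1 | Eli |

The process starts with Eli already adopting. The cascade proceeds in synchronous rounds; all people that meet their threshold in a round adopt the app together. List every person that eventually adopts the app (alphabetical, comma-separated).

Eli, Hana, Kai

Round 1 — Eli adopts the app (initial).
Round 2 — checking thresholds:
  Hana: 1 of 1 neighbours ≥ 1, adopts the app.
  Ivy: 1 of 2 neighbours < 2, below threshold.
  Kai: 1 of 1 neighbours ≥ 1, adopts the app.
Round 3 — no new adoptions; cascade stops.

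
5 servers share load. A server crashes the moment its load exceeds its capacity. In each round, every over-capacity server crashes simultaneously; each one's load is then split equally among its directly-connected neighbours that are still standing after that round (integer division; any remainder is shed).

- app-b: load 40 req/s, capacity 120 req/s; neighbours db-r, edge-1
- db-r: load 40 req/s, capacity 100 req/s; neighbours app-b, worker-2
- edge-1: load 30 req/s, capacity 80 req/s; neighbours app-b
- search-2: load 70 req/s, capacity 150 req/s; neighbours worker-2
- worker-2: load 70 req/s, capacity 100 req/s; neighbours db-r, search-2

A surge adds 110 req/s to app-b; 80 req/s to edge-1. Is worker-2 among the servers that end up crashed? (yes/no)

Round 1 — app-b at 150 > 120; edge-1 at 110 > 80. app-b, edge-1 crash.
  app-b sheds 150 req/s to db-r: 150 each.
    db-r: 40+150 = 190 > 100
  edge-1 sheds 110 req/s: no online neighbours, lost.
Round 2 — db-r crashes.
  db-r sheds 190 req/s to worker-2: 190 each.
    worker-2: 70+190 = 260 > 100
Round 3 — worker-2 crashes.
  worker-2 sheds 260 req/s to search-2: 260 each.
    search-2: 70+260 = 330 > 150
Round 4 — search-2 crashes.
  search-2 sheds 330 req/s: no online neighbours, lost.
No further crashes.

yes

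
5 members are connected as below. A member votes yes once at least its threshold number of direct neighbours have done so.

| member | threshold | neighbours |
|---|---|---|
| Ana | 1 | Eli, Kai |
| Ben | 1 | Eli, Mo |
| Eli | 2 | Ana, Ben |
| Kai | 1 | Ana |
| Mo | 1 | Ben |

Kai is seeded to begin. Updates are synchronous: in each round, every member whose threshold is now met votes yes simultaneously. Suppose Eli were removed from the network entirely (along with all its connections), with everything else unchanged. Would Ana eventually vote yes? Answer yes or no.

yes

With Eli removed:
Round 1 — Kai votes yes (initial).
Round 2 — checking thresholds:
  Ana: 1 of 1 neighbours ≥ 1, votes yes.
Round 3 — no new yes votes; cascade stops.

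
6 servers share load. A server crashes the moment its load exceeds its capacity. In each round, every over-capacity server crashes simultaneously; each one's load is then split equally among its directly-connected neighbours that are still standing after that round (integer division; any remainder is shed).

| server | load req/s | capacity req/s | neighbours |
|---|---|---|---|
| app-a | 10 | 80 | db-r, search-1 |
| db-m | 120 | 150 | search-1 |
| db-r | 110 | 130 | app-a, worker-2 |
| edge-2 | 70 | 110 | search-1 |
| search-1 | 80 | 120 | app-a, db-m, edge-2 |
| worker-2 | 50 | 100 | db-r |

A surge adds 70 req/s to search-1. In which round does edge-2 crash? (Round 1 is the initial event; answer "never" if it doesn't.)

Round 1 — search-1 at 150 > 120. search-1 crashes.
  search-1 sheds 150 req/s to app-a, db-m, edge-2: 50 each.
    app-a: 10+50 = 60 ≤ 80
    db-m: 120+50 = 170 > 150
    edge-2: 70+50 = 120 > 110
Round 2 — db-m, edge-2 crash.
  db-m sheds 170 req/s: no online neighbours, lost.
  edge-2 sheds 120 req/s: no online neighbours, lost.
No further crashes.

2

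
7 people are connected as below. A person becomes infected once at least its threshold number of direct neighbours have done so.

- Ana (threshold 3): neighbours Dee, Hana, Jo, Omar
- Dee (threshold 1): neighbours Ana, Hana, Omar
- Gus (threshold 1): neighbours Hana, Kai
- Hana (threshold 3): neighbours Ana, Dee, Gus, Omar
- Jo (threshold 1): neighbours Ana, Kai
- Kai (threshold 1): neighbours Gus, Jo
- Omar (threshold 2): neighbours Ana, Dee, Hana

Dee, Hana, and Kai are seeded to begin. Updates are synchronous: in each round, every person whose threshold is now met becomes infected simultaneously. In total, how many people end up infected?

Round 1 — Dee, Hana, Kai become infected (initial).
Round 2 — checking thresholds:
  Ana: 2 of 4 neighbours < 3, not yet.
  Gus: 2 of 2 neighbours ≥ 1, becomes infected.
  Jo: 1 of 2 neighbours ≥ 1, becomes infected.
  Omar: 2 of 3 neighbours ≥ 2, becomes infected.
Round 3 — checking thresholds:
  Ana: 4 of 4 neighbours ≥ 3, becomes infected.
Round 4 — no new infections; cascade stops.

7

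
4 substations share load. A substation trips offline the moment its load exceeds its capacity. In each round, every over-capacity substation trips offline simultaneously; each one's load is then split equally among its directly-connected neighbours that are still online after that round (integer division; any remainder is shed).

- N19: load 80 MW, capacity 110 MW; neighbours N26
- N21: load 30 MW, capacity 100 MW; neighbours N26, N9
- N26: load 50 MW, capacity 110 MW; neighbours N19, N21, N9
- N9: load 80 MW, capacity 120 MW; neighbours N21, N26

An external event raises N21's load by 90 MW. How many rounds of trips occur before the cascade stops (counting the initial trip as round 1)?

Round 1 — N21 at 120 > 100. N21 trips offline.
  N21 sheds 120 MW to N26, N9: 60 each.
    N26: 50+60 = 110 ≤ 110
    N9: 80+60 = 140 > 120
Round 2 — N9 trips offline.
  N9 sheds 140 MW to N26: 140 each.
    N26: 110+140 = 250 > 110
Round 3 — N26 trips offline.
  N26 sheds 250 MW to N19: 250 each.
    N19: 80+250 = 330 > 110
Round 4 — N19 trips offline.
  N19 sheds 330 MW: no online neighbours, lost.
No further trips.

4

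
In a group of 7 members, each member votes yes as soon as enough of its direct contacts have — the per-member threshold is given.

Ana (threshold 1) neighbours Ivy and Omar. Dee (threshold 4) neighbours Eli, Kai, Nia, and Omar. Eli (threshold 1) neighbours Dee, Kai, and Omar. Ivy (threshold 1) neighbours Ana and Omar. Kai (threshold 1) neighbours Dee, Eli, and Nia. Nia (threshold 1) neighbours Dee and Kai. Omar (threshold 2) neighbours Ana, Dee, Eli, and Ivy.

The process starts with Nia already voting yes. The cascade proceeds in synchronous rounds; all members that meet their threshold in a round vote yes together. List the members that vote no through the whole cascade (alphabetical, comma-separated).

Round 1 — Nia votes yes (initial).
Round 2 — checking thresholds:
  Dee: 1 of 4 neighbours < 4, holds.
  Kai: 1 of 3 neighbours ≥ 1, votes yes.
Round 3 — checking thresholds:
  Dee: 2 of 4 neighbours < 4, holds.
  Eli: 1 of 3 neighbours ≥ 1, votes yes.
Round 4 — no new yes votes; cascade stops.

Ana, Dee, Ivy, Omar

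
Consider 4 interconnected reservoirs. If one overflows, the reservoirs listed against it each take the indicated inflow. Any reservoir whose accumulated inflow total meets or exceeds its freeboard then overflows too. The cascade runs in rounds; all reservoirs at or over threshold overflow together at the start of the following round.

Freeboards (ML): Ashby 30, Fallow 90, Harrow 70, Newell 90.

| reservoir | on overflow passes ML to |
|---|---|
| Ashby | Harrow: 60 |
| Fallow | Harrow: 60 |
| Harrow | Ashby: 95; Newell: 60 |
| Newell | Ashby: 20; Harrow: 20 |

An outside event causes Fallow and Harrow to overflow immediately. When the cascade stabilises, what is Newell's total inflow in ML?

60

Round 1 — Fallow, Harrow overflow (initial).
  Ashby: +95 → 95 ≥ 30
  Newell: +60 → 60 < 90
Round 2 — Ashby overflows.
No further overflows.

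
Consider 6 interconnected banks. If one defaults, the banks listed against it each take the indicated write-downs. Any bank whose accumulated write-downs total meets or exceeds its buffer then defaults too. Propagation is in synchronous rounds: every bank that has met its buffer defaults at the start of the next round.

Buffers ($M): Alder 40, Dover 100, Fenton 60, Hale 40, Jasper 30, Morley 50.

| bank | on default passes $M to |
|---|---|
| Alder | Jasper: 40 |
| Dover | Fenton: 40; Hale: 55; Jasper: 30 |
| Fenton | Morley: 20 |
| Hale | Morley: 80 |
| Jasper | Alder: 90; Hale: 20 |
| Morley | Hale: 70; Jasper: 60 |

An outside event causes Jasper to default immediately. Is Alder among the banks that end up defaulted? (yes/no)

yes

Round 1 — Jasper defaults (initial).
  Alder: +90 → 90 ≥ 40
  Hale: +20 → 20 < 40
Round 2 — Alder defaults.
No further defaults.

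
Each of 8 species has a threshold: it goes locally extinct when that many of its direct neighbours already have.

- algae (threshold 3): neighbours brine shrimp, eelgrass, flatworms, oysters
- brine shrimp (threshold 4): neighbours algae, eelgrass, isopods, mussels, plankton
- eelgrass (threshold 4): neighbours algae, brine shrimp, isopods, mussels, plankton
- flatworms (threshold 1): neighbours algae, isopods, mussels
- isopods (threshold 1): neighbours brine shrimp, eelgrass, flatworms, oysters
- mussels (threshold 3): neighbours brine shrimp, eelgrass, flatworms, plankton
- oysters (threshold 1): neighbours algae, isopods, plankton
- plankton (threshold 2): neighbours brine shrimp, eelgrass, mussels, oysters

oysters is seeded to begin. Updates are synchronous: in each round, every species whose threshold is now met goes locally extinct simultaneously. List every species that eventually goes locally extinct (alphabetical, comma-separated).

flatworms, isopods, oysters

Round 1 — oysters goes locally extinct (initial).
Round 2 — checking thresholds:
  algae: 1 of 4 neighbours < 3, below threshold.
  isopods: 1 of 4 neighbours ≥ 1, goes locally extinct.
  plankton: 1 of 4 neighbours < 2, below threshold.
Round 3 — checking thresholds:
  algae: 1 of 4 neighbours < 3, below threshold.
  brine shrimp: 1 of 5 neighbours < 4, below threshold.
  eelgrass: 1 of 5 neighbours < 4, below threshold.
  flatworms: 1 of 3 neighbours ≥ 1, goes locally extinct.
  plankton: 1 of 4 neighbours < 2, below threshold.
Round 4 — no new extinctions; cascade stops.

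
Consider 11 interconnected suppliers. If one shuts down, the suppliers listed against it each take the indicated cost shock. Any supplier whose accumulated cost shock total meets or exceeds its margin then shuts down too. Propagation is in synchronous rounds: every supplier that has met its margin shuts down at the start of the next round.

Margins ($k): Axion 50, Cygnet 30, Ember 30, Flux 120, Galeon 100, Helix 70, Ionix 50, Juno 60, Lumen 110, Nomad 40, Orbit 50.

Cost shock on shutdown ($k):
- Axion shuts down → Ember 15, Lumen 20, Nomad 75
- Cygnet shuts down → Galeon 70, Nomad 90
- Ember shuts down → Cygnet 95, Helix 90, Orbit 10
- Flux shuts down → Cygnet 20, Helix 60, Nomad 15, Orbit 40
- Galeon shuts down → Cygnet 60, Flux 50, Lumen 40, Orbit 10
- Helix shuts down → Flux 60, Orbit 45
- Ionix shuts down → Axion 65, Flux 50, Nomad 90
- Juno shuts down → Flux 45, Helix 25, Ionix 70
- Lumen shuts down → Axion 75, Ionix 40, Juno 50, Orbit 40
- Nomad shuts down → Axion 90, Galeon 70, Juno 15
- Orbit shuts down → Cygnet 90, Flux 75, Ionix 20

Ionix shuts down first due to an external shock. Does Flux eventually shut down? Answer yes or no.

no

Round 1 — Ionix shuts down (initial).
  Axion: +65 → 65 ≥ 50
  Flux: +50 → 50 < 120
  Nomad: +90 → 90 ≥ 40
Round 2 — Axion, Nomad shut down.
  Ember: +15 → 15 < 30
  Galeon: +70 → 70 < 100
  Juno: +15 → 15 < 60
  Lumen: +20 → 20 < 110
No further shutdowns.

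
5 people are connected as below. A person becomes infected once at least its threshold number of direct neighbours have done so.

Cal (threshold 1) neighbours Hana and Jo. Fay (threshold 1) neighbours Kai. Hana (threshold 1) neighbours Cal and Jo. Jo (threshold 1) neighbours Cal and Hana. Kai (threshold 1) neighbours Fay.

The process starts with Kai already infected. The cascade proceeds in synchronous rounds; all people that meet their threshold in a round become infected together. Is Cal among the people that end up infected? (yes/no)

Round 1 — Kai becomes infected (initial).
Round 2 — checking thresholds:
  Fay: 1 of 1 neighbours ≥ 1, becomes infected.
Round 3 — no new infections; cascade stops.

no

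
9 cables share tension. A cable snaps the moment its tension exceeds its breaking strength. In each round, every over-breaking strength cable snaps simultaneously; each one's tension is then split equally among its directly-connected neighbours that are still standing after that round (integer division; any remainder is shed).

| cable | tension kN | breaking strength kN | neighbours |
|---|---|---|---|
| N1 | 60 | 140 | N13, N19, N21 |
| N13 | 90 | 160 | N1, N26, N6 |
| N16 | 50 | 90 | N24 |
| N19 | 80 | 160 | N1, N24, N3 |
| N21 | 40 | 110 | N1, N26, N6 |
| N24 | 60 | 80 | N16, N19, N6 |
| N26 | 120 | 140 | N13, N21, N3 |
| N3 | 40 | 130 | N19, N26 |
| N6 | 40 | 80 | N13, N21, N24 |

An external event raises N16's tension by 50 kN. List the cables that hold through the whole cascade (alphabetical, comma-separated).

Round 1 — N16 at 100 > 90. N16 snaps.
  N16 sheds 100 kN to N24: 100 each.
    N24: 60+100 = 160 > 80
Round 2 — N24 snaps.
  N24 sheds 160 kN to N19, N6: 80 each.
    N19: 80+80 = 160 ≤ 160
    N6: 40+80 = 120 > 80
Round 3 — N6 snaps.
  N6 sheds 120 kN to N13, N21: 60 each.
    N13: 90+60 = 150 ≤ 160
    N21: 40+60 = 100 ≤ 110
No further breaks.

N1, N13, N19, N21, N26, N3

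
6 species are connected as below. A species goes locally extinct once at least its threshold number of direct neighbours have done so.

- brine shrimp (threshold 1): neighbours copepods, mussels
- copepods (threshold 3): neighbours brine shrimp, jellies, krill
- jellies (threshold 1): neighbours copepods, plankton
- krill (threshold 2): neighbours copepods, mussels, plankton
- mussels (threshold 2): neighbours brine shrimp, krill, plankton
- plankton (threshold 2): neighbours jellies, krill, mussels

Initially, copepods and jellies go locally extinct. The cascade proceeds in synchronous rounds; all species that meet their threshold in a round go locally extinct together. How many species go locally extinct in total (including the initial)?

3

Round 1 — copepods, jellies go locally extinct (initial).
Round 2 — checking thresholds:
  brine shrimp: 1 of 2 neighbours ≥ 1, goes locally extinct.
  krill: 1 of 3 neighbours < 2, below threshold.
  plankton: 1 of 3 neighbours < 2, below threshold.
Round 3 — no new extinctions; cascade stops.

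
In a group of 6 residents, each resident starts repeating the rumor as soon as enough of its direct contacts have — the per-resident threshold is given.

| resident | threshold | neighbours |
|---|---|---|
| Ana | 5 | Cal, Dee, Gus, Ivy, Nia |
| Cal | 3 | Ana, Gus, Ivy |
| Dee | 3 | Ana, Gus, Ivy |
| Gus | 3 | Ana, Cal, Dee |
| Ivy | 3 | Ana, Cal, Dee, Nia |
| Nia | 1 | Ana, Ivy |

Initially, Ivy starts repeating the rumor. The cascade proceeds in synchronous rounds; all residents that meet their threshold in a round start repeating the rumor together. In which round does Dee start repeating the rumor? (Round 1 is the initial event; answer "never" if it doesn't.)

never

Round 1 — Ivy starts repeating the rumor (initial).
Round 2 — checking thresholds:
  Ana: 1 of 5 neighbours < 5, below threshold.
  Cal: 1 of 3 neighbours < 3, below threshold.
  Dee: 1 of 3 neighbours < 3, below threshold.
  Nia: 1 of 2 neighbours ≥ 1, starts repeating the rumor.
Round 3 — no new spreads; cascade stops.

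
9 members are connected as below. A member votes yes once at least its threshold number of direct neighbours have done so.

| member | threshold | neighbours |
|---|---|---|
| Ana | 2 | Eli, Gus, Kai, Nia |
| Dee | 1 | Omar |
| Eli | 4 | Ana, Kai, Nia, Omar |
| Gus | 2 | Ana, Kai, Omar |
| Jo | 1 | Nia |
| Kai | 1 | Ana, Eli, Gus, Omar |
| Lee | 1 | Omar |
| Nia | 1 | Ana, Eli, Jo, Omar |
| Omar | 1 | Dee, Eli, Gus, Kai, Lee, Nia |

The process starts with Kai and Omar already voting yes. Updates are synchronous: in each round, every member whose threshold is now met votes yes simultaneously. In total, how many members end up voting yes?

9

Round 1 — Kai, Omar vote yes (initial).
Round 2 — checking thresholds:
  Ana: 1 of 4 neighbours < 2, below threshold.
  Dee: 1 of 1 neighbours ≥ 1, votes yes.
  Eli: 2 of 4 neighbours < 4, below threshold.
  Gus: 2 of 3 neighbours ≥ 2, votes yes.
  Lee: 1 of 1 neighbours ≥ 1, votes yes.
  Nia: 1 of 4 neighbours ≥ 1, votes yes.
Round 3 — checking thresholds:
  Ana: 3 of 4 neighbours ≥ 2, votes yes.
  Eli: 3 of 4 neighbours < 4, below threshold.
  Jo: 1 of 1 neighbours ≥ 1, votes yes.
Round 4 — checking thresholds:
  Eli: 4 of 4 neighbours ≥ 4, votes yes.
Round 5 — no new yes votes; cascade stops.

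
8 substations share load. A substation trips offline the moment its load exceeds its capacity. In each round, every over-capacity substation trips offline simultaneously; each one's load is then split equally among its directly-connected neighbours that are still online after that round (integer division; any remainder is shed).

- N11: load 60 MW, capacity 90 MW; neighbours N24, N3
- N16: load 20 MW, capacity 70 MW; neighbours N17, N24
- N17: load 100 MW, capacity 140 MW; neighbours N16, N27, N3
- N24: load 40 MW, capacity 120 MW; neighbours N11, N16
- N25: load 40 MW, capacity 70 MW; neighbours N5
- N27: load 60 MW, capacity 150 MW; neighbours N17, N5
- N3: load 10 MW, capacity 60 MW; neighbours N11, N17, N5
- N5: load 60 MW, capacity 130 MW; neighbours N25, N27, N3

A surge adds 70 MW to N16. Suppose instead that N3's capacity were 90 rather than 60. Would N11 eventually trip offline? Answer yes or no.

no

With N3's capacity at 90:
Round 1 — N16 at 90 > 70. N16 trips offline.
  N16 sheds 90 MW to N17, N24: 45 each.
    N17: 100+45 = 145 > 140
    N24: 40+45 = 85 ≤ 120
Round 2 — N17 trips offline.
  N17 sheds 145 MW to N27, N3: 72 each (1 lost).
    N27: 60+72 = 132 ≤ 150
    N3: 10+72 = 82 ≤ 90
No further trips.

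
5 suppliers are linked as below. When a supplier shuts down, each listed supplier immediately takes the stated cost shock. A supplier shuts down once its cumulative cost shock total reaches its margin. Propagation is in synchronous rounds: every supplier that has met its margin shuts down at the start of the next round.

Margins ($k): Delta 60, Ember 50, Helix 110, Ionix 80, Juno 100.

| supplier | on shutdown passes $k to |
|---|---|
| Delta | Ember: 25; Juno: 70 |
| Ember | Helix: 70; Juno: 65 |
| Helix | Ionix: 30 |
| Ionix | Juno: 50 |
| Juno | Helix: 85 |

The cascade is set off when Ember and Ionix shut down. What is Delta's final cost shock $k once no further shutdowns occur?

Round 1 — Ember, Ionix shut down (initial).
  Helix: +70 → 70 < 110
  Juno: +65+50 → 115 ≥ 100
Round 2 — Juno shuts down.
  Helix: +85 → 155 ≥ 110
Round 3 — Helix shuts down.
No further shutdowns.

0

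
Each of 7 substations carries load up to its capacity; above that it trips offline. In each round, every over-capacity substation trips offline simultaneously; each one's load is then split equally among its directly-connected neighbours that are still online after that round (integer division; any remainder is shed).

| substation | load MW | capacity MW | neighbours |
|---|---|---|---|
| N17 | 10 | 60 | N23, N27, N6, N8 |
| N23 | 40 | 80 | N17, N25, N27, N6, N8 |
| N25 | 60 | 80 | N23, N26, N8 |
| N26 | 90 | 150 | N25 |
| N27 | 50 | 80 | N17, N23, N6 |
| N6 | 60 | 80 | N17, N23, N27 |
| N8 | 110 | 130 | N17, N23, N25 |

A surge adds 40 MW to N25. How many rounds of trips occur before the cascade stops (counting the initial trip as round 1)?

4

Round 1 — N25 at 100 > 80. N25 trips offline.
  N25 sheds 100 MW to N23, N26, N8: 33 each (1 lost).
    N23: 40+33 = 73 ≤ 80
    N26: 90+33 = 123 ≤ 150
    N8: 110+33 = 143 > 130
Round 2 — N8 trips offline.
  N8 sheds 143 MW to N17, N23: 71 each (1 lost).
    N17: 10+71 = 81 > 60
    N23: 73+71 = 144 > 80
Round 3 — N17, N23 trip offline.
  N17 sheds 81 MW to N27, N6: 40 each (1 lost).
    N27: 50+40 = 90 > 80
    N6: 60+40 = 100 > 80
  N23 sheds 144 MW to N27, N6: 72 each.
    N27: 90+72 = 162 > 80
    N6: 100+72 = 172 > 80
Round 4 — N27, N6 trip offline.
  N27 sheds 162 MW: no online neighbours, lost.
  N6 sheds 172 MW: no online neighbours, lost.
No further trips.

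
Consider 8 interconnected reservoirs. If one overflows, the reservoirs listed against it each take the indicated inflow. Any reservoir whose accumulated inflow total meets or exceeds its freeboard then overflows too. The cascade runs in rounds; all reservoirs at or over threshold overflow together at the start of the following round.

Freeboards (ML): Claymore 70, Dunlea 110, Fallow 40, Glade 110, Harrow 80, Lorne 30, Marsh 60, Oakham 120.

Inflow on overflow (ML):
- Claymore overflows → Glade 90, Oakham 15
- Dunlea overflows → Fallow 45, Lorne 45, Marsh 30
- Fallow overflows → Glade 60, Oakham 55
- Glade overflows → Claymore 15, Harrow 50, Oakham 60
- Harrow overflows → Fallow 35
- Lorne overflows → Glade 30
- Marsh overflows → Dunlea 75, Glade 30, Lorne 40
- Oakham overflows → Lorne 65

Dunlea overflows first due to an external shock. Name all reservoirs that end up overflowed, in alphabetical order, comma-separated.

Round 1 — Dunlea overflows (initial).
  Fallow: +45 → 45 ≥ 40
  Lorne: +45 → 45 ≥ 30
  Marsh: +30 → 30 < 60
Round 2 — Fallow, Lorne overflow.
  Glade: +60+30 → 90 < 110
  Oakham: +55 → 55 < 120
No further overflows.

Dunlea, Fallow, Lorne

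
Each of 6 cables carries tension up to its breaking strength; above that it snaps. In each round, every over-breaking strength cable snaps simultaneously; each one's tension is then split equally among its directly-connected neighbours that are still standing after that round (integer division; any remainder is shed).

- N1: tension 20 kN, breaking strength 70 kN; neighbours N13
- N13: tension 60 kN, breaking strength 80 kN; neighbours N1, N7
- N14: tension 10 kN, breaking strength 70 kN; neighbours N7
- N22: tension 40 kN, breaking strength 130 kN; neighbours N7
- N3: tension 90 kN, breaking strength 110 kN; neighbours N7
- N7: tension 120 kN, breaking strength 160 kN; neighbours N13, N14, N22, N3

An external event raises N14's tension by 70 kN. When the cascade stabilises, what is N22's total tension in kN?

Round 1 — N14 at 80 > 70. N14 snaps.
  N14 sheds 80 kN to N7: 80 each.
    N7: 120+80 = 200 > 160
Round 2 — N7 snaps.
  N7 sheds 200 kN to N13, N22, N3: 66 each (2 lost).
    N13: 60+66 = 126 > 80
    N22: 40+66 = 106 ≤ 130
    N3: 90+66 = 156 > 110
Round 3 — N13, N3 snap.
  N13 sheds 126 kN to N1: 126 each.
    N1: 20+126 = 146 > 70
  N3 sheds 156 kN: no online neighbours, lost.
Round 4 — N1 snaps.
  N1 sheds 146 kN: no online neighbours, lost.
No further breaks.

106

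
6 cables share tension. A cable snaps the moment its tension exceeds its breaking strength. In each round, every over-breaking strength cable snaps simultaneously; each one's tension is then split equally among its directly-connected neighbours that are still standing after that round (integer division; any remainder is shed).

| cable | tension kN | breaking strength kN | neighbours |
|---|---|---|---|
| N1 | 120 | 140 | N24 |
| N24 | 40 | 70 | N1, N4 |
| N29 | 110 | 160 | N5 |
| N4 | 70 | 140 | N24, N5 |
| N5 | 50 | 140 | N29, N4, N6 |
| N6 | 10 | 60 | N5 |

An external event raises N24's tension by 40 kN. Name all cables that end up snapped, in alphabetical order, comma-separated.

N1, N24

Round 1 — N24 at 80 > 70. N24 snaps.
  N24 sheds 80 kN to N1, N4: 40 each.
    N1: 120+40 = 160 > 140
    N4: 70+40 = 110 ≤ 140
Round 2 — N1 snaps.
  N1 sheds 160 kN: no online neighbours, lost.
No further breaks.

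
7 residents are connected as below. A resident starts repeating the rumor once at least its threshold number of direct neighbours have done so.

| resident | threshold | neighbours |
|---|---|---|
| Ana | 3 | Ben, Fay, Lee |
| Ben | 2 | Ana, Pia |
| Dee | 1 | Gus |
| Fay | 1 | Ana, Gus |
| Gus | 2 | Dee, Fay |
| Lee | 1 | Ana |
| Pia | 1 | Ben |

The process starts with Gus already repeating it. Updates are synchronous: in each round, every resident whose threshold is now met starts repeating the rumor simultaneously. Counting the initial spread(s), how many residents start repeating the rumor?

Round 1 — Gus starts repeating the rumor (initial).
Round 2 — checking thresholds:
  Dee: 1 of 1 neighbours ≥ 1, starts repeating the rumor.
  Fay: 1 of 2 neighbours ≥ 1, starts repeating the rumor.
Round 3 — no new spreads; cascade stops.

3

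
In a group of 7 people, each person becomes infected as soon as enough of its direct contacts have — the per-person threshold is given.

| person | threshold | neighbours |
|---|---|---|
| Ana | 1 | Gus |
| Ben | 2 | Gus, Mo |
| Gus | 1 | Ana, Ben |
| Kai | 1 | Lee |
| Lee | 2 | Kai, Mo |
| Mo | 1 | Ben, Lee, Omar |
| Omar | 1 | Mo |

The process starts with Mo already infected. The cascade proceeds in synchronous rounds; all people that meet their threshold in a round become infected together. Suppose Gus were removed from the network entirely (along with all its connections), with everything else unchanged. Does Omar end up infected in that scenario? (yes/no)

yes

With Gus removed:
Round 1 — Mo becomes infected (initial).
Round 2 — checking thresholds:
  Ben: 1 of 1 neighbours < 2, below threshold.
  Lee: 1 of 2 neighbours < 2, below threshold.
  Omar: 1 of 1 neighbours ≥ 1, becomes infected.
Round 3 — no new infections; cascade stops.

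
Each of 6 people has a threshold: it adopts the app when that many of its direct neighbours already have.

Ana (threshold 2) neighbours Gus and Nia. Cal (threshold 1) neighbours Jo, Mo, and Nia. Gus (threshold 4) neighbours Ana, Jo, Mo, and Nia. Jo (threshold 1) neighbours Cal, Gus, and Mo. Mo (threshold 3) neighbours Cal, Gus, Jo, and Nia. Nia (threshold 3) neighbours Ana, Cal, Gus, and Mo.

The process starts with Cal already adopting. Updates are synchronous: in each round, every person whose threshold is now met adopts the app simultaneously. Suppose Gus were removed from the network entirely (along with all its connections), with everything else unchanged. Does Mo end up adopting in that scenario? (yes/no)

With Gus removed:
Round 1 — Cal adopts the app (initial).
Round 2 — checking thresholds:
  Jo: 1 of 2 neighbours ≥ 1, adopts the app.
  Mo: 1 of 3 neighbours < 3, holds.
  Nia: 1 of 3 neighbours < 3, holds.
Round 3 — no new adoptions; cascade stops.

no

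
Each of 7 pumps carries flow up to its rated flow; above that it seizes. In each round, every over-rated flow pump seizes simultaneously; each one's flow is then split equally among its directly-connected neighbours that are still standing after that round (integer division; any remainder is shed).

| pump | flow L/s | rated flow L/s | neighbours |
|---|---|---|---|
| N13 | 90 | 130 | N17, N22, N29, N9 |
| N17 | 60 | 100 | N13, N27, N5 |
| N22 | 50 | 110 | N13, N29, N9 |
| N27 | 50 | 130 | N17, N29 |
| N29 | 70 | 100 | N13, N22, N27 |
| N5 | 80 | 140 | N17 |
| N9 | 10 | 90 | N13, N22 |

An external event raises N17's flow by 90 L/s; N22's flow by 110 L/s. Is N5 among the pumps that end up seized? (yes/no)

no

Round 1 — N17 at 150 > 100; N22 at 160 > 110. N17, N22 seize.
  N17 sheds 150 L/s to N13, N27, N5: 50 each.
    N13: 90+50 = 140 > 130
    N27: 50+50 = 100 ≤ 130
    N5: 80+50 = 130 ≤ 140
  N22 sheds 160 L/s to N13, N29, N9: 53 each (1 lost).
    N13: 140+53 = 193 > 130
    N29: 70+53 = 123 > 100
    N9: 10+53 = 63 ≤ 90
Round 2 — N13, N29 seize.
  N13 sheds 193 L/s to N9: 193 each.
    N9: 63+193 = 256 > 90
  N29 sheds 123 L/s to N27: 123 each.
    N27: 100+123 = 223 > 130
Round 3 — N27, N9 seize.
  N27 sheds 223 L/s: no online neighbours, lost.
  N9 sheds 256 L/s: no online neighbours, lost.
No further seizures.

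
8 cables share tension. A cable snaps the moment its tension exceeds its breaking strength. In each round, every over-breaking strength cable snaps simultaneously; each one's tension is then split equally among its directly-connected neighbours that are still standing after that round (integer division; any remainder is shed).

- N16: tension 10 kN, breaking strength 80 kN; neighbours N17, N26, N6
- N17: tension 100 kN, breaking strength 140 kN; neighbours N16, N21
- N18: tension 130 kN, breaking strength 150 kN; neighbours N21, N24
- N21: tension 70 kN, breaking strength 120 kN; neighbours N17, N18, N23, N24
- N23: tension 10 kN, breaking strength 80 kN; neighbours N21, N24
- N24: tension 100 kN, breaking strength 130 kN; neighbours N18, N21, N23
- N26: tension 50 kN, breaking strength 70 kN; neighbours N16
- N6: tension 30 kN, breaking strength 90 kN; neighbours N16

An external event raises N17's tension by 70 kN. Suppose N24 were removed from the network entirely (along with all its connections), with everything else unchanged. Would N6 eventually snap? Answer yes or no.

With N24 removed:
Round 1 — N17 at 170 > 140. N17 snaps.
  N17 sheds 170 kN to N16, N21: 85 each.
    N16: 10+85 = 95 > 80
    N21: 70+85 = 155 > 120
Round 2 — N16, N21 snap.
  N16 sheds 95 kN to N26, N6: 47 each (1 lost).
    N26: 50+47 = 97 > 70
    N6: 30+47 = 77 ≤ 90
  N21 sheds 155 kN to N18, N23: 77 each (1 lost).
    N18: 130+77 = 207 > 150
    N23: 10+77 = 87 > 80
Round 3 — N18, N23, N26 snap.
  N18 sheds 207 kN: no online neighbours, lost.
  N23 sheds 87 kN: no online neighbours, lost.
  N26 sheds 97 kN: no online neighbours, lost.
No further breaks.

no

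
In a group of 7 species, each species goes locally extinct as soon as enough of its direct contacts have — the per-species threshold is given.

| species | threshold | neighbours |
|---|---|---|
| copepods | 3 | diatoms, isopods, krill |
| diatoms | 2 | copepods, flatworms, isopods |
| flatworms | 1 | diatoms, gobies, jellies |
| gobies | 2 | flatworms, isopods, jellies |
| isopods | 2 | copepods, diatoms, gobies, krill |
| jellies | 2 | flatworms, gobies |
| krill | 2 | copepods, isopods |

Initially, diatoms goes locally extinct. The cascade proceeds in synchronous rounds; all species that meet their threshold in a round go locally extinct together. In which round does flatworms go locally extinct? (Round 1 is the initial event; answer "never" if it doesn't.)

2

Round 1 — diatoms goes locally extinct (initial).
Round 2 — checking thresholds:
  copepods: 1 of 3 neighbours < 3, holds.
  flatworms: 1 of 3 neighbours ≥ 1, goes locally extinct.
  isopods: 1 of 4 neighbours < 2, holds.
Round 3 — no new extinctions; cascade stops.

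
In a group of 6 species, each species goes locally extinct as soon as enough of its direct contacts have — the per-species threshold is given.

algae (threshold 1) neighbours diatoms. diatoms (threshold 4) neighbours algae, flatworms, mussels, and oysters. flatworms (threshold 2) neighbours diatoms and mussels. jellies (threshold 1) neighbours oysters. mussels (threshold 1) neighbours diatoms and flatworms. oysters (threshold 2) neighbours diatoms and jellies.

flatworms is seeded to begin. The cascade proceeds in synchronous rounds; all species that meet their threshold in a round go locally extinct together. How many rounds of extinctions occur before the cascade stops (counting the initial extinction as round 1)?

Round 1 — flatworms goes locally extinct (initial).
Round 2 — checking thresholds:
  diatoms: 1 of 4 neighbours < 4, not yet.
  mussels: 1 of 2 neighbours ≥ 1, goes locally extinct.
Round 3 — no new extinctions; cascade stops.

2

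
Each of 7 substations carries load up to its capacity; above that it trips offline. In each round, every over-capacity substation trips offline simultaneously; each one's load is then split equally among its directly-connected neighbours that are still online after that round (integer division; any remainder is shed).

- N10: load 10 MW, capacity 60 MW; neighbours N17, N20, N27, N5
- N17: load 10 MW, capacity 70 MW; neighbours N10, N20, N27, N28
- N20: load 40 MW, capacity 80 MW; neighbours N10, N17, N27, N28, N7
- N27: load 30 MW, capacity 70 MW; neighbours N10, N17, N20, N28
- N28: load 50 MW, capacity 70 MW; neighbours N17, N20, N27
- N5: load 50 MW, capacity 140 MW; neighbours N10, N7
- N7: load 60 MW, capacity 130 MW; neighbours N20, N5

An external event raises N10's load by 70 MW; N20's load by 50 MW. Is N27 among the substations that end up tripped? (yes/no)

yes

Round 1 — N10 at 80 > 60; N20 at 90 > 80. N10, N20 trip offline.
  N10 sheds 80 MW to N17, N27, N5: 26 each (2 lost).
    N17: 10+26 = 36 ≤ 70
    N27: 30+26 = 56 ≤ 70
    N5: 50+26 = 76 ≤ 140
  N20 sheds 90 MW to N17, N27, N28, N7: 22 each (2 lost).
    N17: 36+22 = 58 ≤ 70
    N27: 56+22 = 78 > 70
    N28: 50+22 = 72 > 70
    N7: 60+22 = 82 ≤ 130
Round 2 — N27, N28 trip offline.
  N27 sheds 78 MW to N17: 78 each.
    N17: 58+78 = 136 > 70
  N28 sheds 72 MW to N17: 72 each.
    N17: 136+72 = 208 > 70
Round 3 — N17 trips offline.
  N17 sheds 208 MW: no online neighbours, lost.
No further trips.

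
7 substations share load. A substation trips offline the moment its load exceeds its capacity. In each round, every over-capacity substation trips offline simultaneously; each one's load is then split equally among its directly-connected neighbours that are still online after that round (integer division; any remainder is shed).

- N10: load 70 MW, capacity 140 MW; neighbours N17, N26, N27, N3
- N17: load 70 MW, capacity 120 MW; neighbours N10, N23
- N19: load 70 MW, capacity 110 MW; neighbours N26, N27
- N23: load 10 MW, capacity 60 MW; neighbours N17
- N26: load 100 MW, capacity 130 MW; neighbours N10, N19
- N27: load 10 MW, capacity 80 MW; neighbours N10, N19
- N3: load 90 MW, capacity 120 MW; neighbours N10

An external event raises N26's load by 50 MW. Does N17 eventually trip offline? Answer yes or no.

no

Round 1 — N26 at 150 > 130. N26 trips offline.
  N26 sheds 150 MW to N10, N19: 75 each.
    N10: 70+75 = 145 > 140
    N19: 70+75 = 145 > 110
Round 2 — N10, N19 trip offline.
  N10 sheds 145 MW to N17, N27, N3: 48 each (1 lost).
    N17: 70+48 = 118 ≤ 120
    N27: 10+48 = 58 ≤ 80
    N3: 90+48 = 138 > 120
  N19 sheds 145 MW to N27: 145 each.
    N27: 58+145 = 203 > 80
Round 3 — N27, N3 trip offline.
  N27 sheds 203 MW: no online neighbours, lost.
  N3 sheds 138 MW: no online neighbours, lost.
No further trips.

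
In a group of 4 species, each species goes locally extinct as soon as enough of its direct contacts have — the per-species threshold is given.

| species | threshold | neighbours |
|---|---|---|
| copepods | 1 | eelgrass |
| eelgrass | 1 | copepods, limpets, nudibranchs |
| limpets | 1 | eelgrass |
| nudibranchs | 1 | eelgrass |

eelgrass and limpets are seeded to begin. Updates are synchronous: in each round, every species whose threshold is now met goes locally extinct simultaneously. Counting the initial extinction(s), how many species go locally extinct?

4

Round 1 — eelgrass, limpets go locally extinct (initial).
Round 2 — checking thresholds:
  copepods: 1 of 1 neighbours ≥ 1, goes locally extinct.
  nudibranchs: 1 of 1 neighbours ≥ 1, goes locally extinct.
Round 3 — no new extinctions; cascade stops.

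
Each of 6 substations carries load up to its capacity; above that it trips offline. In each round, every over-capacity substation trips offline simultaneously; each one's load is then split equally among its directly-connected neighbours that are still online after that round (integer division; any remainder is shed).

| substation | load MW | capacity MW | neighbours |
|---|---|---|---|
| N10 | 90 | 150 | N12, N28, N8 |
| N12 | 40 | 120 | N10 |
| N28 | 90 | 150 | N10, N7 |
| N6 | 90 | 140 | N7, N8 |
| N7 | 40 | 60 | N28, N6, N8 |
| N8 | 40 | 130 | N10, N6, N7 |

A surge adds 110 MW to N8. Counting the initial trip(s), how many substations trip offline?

Round 1 — N8 at 150 > 130. N8 trips offline.
  N8 sheds 150 MW to N10, N6, N7: 50 each.
    N10: 90+50 = 140 ≤ 150
    N6: 90+50 = 140 ≤ 140
    N7: 40+50 = 90 > 60
Round 2 — N7 trips offline.
  N7 sheds 90 MW to N28, N6: 45 each.
    N28: 90+45 = 135 ≤ 150
    N6: 140+45 = 185 > 140
Round 3 — N6 trips offline.
  N6 sheds 185 MW: no online neighbours, lost.
No further trips.

3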